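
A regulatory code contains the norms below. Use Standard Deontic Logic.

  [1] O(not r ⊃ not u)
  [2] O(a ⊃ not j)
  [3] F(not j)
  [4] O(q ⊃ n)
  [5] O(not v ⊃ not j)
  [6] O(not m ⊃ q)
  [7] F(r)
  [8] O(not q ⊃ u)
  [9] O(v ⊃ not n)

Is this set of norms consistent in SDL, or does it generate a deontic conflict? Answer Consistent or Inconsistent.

F(r) at premise 7 means O(not r).
Premise 1 is O(not r ⊃ not u); since O(not r), deontic closure gives O(not u).
Premise 8, O(not q ⊃ u), contraposes to O(not u ⊃ q); with O(not u) we get O(q).
Premise 4 is O(q ⊃ n); since O(q), deontic closure gives O(n).
Premise 9 is O(v ⊃ not n); contrapositively O(n ⊃ not v). Since O(n) holds, K gives O(not v).
Applying K to premise 5 (O(not v ⊃ not j)) and O(not v) yields O(not j).
Yet premise 3 is F(not j), i.e. O(j).
We now have both O(not j) and O(j) — j is simultaneously obligatory and forbidden, violating the D-axiom.

Inconsistent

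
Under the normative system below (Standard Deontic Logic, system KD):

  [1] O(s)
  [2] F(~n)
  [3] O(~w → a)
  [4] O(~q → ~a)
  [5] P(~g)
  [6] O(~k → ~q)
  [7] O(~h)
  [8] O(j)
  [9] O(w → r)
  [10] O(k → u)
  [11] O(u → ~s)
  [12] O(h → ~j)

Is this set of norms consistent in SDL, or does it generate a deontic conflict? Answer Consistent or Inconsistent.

Consistent

Premise 12 is O(h → ~j), but O(h) is not derivable from the premises, so it does not yield O(~j).
So O(~j) is not derivable, and the apparent clash with O(j) does not arise.
A world satisfying every obligation exists (e.g. a=false, g=false, h=false, j=true, k=false, n=true, q=false, r=true, s=true, u=false, w=true); no atom is both obligatory and forbidden, so the set is consistent.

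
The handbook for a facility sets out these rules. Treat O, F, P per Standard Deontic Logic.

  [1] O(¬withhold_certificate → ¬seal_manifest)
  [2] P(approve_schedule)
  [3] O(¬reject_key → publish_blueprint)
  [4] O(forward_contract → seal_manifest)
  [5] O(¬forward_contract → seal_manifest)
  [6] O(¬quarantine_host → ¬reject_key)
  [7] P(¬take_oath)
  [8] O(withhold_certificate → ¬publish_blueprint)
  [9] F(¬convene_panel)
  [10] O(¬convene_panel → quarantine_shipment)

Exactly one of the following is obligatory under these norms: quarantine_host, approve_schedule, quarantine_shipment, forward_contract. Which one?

Premises 5 and 4 are O(¬forward_contract → seal_manifest) and O(forward_contract → seal_manifest); every ideal world satisfies ¬forward_contract or forward_contract, so in either case seal_manifest holds — hence O(seal_manifest).
The contrapositive of premise 1 (O(¬withhold_certificate → ¬seal_manifest)) is O(seal_manifest → withhold_certificate), and O(seal_manifest) is already established, so O(withhold_certificate).
With premise 8, O(withhold_certificate → ¬publish_blueprint), the K-axiom yields O(¬publish_blueprint).
The contrapositive of premise 3 (O(¬reject_key → publish_blueprint)) is O(¬publish_blueprint → reject_key), and O(¬publish_blueprint) is already established, so O(reject_key).
The contrapositive of premise 6 (O(¬quarantine_host → ¬reject_key)) is O(reject_key → quarantine_host), and O(reject_key) is already established, so O(quarantine_host).
So O(quarantine_host) holds — quarantine_host is obligatory. None of the other listed options is made obligatory by any chain of premises.

quarantine_host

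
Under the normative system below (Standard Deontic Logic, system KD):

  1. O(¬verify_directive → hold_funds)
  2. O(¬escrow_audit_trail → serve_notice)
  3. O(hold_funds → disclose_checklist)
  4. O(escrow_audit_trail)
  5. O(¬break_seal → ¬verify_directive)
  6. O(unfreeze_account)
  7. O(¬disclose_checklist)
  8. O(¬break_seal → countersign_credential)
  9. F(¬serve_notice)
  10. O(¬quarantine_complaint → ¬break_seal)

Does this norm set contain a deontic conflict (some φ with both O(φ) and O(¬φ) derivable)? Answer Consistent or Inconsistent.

Premise 2 is O(¬escrow_audit_trail → serve_notice); even if O(serve_notice) held, inferring O(¬escrow_audit_trail) would be affirming the consequent — invalid.
So O(¬escrow_audit_trail) is not derivable, and the apparent clash with O(escrow_audit_trail) does not arise.
A world satisfying every obligation exists (e.g. break_seal=true, countersign_credential=false, disclose_checklist=false, escrow_audit_trail=true, hold_funds=false, quarantine_complaint=true, serve_notice=true, unfreeze_account=true, verify_directive=true); no atom is both obligatory and forbidden, so the set is consistent.

Consistent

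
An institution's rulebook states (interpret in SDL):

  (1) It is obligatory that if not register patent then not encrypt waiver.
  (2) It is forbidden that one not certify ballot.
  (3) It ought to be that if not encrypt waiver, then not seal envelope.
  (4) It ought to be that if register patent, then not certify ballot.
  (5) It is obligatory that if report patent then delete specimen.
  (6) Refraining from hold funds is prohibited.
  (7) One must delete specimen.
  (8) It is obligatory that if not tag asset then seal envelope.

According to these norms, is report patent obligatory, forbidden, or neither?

Neither

Premise 5 is O(report_patent → delete_specimen); even if O(delete_specimen) held, inferring O(report_patent) would be affirming the consequent — invalid.
No premise or chain of K-axiom applications forces O(report_patent), and none forces O(¬report_patent). So report_patent is neither obligatory nor forbidden under these norms.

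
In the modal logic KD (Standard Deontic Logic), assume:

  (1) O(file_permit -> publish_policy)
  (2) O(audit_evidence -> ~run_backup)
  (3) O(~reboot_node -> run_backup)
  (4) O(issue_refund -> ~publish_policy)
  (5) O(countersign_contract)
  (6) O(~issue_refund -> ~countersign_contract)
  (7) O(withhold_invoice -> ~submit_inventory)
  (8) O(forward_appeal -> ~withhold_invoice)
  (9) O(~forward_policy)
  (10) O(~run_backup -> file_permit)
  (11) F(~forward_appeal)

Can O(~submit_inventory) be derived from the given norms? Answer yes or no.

No

Premise 7 is O(withhold_invoice -> ~submit_inventory), but O(withhold_invoice) is not derivable from the premises, so it does not yield O(~submit_inventory).
No other premise forces O(~submit_inventory). An ideal world satisfying every premise can still have ~submit_inventory false, so O(~submit_inventory) is not derivable.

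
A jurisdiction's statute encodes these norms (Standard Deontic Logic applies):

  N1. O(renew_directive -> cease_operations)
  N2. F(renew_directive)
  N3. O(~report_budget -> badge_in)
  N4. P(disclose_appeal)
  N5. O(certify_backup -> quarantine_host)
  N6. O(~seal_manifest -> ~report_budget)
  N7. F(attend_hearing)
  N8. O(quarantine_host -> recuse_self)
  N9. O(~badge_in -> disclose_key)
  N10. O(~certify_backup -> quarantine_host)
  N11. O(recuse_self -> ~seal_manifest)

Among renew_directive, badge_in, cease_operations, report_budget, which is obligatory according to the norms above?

Premises 10 and 5 cover both cases: O(~certify_backup -> quarantine_host) and O(certify_backup -> quarantine_host). Since ~certify_backup ∨ certify_backup is a tautology, O(quarantine_host) follows.
Applying K to premise 8 (O(quarantine_host -> recuse_self)) and O(quarantine_host) yields O(recuse_self).
Premise 11 is O(recuse_self -> ~seal_manifest); since O(recuse_self), deontic closure gives O(~seal_manifest).
Premise 6 is O(~seal_manifest -> ~report_budget); since O(~seal_manifest), deontic closure gives O(~report_budget).
From O(~report_budget) and premise 3, O(~report_budget -> badge_in), we obtain O(badge_in).
So O(badge_in) holds — badge_in is obligatory. None of the other listed options is made obligatory by any chain of premises.

badge_in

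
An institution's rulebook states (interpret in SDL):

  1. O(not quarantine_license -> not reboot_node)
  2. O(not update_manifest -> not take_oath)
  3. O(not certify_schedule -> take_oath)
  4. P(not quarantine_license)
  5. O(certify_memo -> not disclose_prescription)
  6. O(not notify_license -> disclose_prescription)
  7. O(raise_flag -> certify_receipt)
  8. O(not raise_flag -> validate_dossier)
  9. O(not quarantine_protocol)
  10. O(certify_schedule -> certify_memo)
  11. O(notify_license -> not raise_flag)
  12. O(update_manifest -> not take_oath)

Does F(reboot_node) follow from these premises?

No

Premise 1 is O(not quarantine_license -> not reboot_node), but O(not quarantine_license) is not derivable from the premises (the permission P(not quarantine_license) asserts only not O(quarantine_license), not O(not quarantine_license)), so it does not yield O(not reboot_node).
No other premise forces O(not reboot_node). An ideal world satisfying every premise can still have reboot_node true, so F(reboot_node) is not derivable.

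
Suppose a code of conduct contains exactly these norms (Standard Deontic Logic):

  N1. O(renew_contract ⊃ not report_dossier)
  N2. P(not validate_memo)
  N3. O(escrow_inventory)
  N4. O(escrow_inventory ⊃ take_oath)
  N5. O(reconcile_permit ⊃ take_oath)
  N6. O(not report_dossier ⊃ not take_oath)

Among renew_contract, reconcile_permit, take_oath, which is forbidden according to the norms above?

renew_contract

Premise 3 gives O(escrow_inventory).
Applying K to premise 4 (O(escrow_inventory ⊃ take_oath)) and O(escrow_inventory) yields O(take_oath).
The contrapositive of premise 6 (O(not report_dossier ⊃ not take_oath)) is O(take_oath ⊃ report_dossier), and O(take_oath) is already established, so O(report_dossier).
Premise 1 is O(renew_contract ⊃ not report_dossier); contrapositively O(report_dossier ⊃ not renew_contract). Since O(report_dossier) holds, K gives O(not renew_contract).
So O(not renew_contract) holds, i.e. renew_contract is forbidden. None of the other listed options is forbidden under the premises.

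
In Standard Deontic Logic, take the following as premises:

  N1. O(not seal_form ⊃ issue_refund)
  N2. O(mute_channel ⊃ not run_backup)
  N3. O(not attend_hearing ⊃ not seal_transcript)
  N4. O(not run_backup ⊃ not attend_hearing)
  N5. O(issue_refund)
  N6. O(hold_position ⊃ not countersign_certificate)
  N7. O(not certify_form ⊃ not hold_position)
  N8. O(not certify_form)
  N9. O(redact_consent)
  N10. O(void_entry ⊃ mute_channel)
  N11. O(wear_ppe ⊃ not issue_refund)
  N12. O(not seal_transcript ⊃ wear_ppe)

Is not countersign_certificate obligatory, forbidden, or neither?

Premise 6 is O(hold_position ⊃ not countersign_certificate), but O(hold_position) is not derivable from the premises, so it does not yield O(not countersign_certificate).
No premise or chain of K-axiom applications forces O(not countersign_certificate), and none forces O(countersign_certificate). So not countersign_certificate is neither obligatory nor forbidden under these norms.

Neither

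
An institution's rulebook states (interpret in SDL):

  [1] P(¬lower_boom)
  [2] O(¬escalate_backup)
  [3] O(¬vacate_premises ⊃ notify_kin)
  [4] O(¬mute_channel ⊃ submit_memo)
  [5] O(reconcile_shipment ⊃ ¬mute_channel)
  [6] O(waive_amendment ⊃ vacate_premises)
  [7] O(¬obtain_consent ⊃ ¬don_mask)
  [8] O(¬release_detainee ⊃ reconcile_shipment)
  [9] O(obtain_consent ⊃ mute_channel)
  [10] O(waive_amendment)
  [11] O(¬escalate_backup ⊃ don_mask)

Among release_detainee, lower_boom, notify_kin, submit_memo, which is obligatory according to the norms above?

release_detainee

Premise 2 gives O(¬escalate_backup).
Applying K to premise 11 (O(¬escalate_backup ⊃ don_mask)) and O(¬escalate_backup) yields O(don_mask).
Premise 7, O(¬obtain_consent ⊃ ¬don_mask), contraposes to O(don_mask ⊃ obtain_consent); with O(don_mask) we get O(obtain_consent).
From O(obtain_consent) and premise 9, O(obtain_consent ⊃ mute_channel), we obtain O(mute_channel).
The contrapositive of premise 5 (O(reconcile_shipment ⊃ ¬mute_channel)) is O(mute_channel ⊃ ¬reconcile_shipment), and O(mute_channel) is already established, so O(¬reconcile_shipment).
The contrapositive of premise 8 (O(¬release_detainee ⊃ reconcile_shipment)) is O(¬reconcile_shipment ⊃ release_detainee), and O(¬reconcile_shipment) is already established, so O(release_detainee).
So O(release_detainee) holds — release_detainee is obligatory. None of the other listed options is made obligatory by any chain of premises.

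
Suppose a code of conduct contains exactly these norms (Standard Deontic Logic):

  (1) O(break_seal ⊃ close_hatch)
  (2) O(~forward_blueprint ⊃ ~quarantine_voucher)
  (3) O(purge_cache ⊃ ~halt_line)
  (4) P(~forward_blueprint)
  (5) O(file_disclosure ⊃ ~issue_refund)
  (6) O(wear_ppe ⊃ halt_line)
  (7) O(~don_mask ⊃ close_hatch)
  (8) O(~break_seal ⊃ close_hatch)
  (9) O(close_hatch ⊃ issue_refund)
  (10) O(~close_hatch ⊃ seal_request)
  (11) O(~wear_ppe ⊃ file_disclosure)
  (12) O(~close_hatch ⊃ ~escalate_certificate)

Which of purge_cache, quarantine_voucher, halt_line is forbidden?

purge_cache

By case analysis on ~break_seal: premise 8 gives O(~break_seal ⊃ close_hatch) and premise 1 gives O(break_seal ⊃ close_hatch), so O(close_hatch) either way.
Applying K to premise 9 (O(close_hatch ⊃ issue_refund)) and O(close_hatch) yields O(issue_refund).
Premise 5, O(file_disclosure ⊃ ~issue_refund), contraposes to O(issue_refund ⊃ ~file_disclosure); with O(issue_refund) we get O(~file_disclosure).
The contrapositive of premise 11 (O(~wear_ppe ⊃ file_disclosure)) is O(~file_disclosure ⊃ wear_ppe), and O(~file_disclosure) is already established, so O(wear_ppe).
From O(wear_ppe) and premise 6, O(wear_ppe ⊃ halt_line), we obtain O(halt_line).
Premise 3 is O(purge_cache ⊃ ~halt_line); contrapositively O(halt_line ⊃ ~purge_cache). Since O(halt_line) holds, K gives O(~purge_cache).
So O(~purge_cache) holds, i.e. purge_cache is forbidden. None of the other listed options is forbidden under the premises.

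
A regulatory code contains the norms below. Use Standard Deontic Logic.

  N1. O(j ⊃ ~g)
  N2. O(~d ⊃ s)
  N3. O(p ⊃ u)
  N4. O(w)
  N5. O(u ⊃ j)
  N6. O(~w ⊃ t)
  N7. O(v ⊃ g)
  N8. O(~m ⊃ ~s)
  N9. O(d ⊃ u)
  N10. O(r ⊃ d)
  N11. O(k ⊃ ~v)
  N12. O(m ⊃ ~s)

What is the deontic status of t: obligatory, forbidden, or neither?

Neither

Premise 6 is O(~w ⊃ t), but O(~w) is not derivable from the premises, so it does not yield O(t).
No premise or chain of K-axiom applications forces O(t), and none forces O(~t). So t is neither obligatory nor forbidden under these norms.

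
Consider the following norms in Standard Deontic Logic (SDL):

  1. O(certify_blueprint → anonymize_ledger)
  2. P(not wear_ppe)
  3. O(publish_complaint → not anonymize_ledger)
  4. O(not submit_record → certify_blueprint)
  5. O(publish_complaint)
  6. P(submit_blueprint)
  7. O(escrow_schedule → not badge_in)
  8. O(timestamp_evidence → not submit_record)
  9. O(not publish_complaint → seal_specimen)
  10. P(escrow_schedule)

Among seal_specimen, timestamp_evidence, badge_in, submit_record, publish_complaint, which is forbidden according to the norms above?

timestamp_evidence

Premise 5 gives O(publish_complaint).
From O(publish_complaint) and premise 3, O(publish_complaint → not anonymize_ledger), we obtain O(not anonymize_ledger).
Premise 1 is O(certify_blueprint → anonymize_ledger); contrapositively O(not anonymize_ledger → not certify_blueprint). Since O(not anonymize_ledger) holds, K gives O(not certify_blueprint).
Premise 4 is O(not submit_record → certify_blueprint); contrapositively O(not certify_blueprint → submit_record). Since O(not certify_blueprint) holds, K gives O(submit_record).
The contrapositive of premise 8 (O(timestamp_evidence → not submit_record)) is O(submit_record → not timestamp_evidence), and O(submit_record) is already established, so O(not timestamp_evidence).
So O(not timestamp_evidence) holds, i.e. timestamp_evidence is forbidden. None of the other listed options is forbidden under the premises.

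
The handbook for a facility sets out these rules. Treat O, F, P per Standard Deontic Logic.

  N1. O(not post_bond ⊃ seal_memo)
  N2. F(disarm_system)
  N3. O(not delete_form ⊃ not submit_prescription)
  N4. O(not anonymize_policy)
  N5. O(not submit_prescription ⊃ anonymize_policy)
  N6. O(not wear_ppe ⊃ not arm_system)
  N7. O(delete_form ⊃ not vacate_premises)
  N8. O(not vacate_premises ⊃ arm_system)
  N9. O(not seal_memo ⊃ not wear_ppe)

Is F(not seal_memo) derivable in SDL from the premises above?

Yes

Premise 4 gives O(not anonymize_policy).
The contrapositive of premise 5 (O(not submit_prescription ⊃ anonymize_policy)) is O(not anonymize_policy ⊃ submit_prescription), and O(not anonymize_policy) is already established, so O(submit_prescription).
Premise 3, O(not delete_form ⊃ not submit_prescription), contraposes to O(submit_prescription ⊃ delete_form); with O(submit_prescription) we get O(delete_form).
From O(delete_form) and premise 7, O(delete_form ⊃ not vacate_premises), we obtain O(not vacate_premises).
Applying K to premise 8 (O(not vacate_premises ⊃ arm_system)) and O(not vacate_premises) yields O(arm_system).
Premise 6 is O(not wear_ppe ⊃ not arm_system); contrapositively O(arm_system ⊃ wear_ppe). Since O(arm_system) holds, K gives O(wear_ppe).
Premise 9, O(not seal_memo ⊃ not wear_ppe), contraposes to O(wear_ppe ⊃ seal_memo); with O(wear_ppe) we get O(seal_memo).
Premises 1, 2 do not contribute to this derivation.
So O(seal_memo) holds, i.e. F(not seal_memo). The claim follows.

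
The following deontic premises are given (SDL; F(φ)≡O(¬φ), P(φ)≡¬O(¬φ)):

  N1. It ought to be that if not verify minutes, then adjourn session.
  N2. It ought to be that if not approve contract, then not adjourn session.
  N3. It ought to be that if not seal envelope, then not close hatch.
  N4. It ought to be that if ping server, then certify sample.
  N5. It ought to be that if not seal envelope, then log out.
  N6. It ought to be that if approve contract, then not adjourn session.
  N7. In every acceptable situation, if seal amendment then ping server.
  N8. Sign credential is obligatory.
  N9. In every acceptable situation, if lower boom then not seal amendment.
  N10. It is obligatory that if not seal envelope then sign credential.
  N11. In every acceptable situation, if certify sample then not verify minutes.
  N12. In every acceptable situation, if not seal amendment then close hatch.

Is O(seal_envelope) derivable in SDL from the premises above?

Yes

Premises 6 and 2 are O(approve_contract → ¬adjourn_session) and O(¬approve_contract → ¬adjourn_session); every ideal world satisfies approve_contract or ¬approve_contract, so in either case ¬adjourn_session holds — hence O(¬adjourn_session).
Premise 1, O(¬verify_minutes → adjourn_session), contraposes to O(¬adjourn_session → verify_minutes); with O(¬adjourn_session) we get O(verify_minutes).
The contrapositive of premise 11 (O(certify_sample → ¬verify_minutes)) is O(verify_minutes → ¬certify_sample), and O(verify_minutes) is already established, so O(¬certify_sample).
Premise 4, O(ping_server → certify_sample), contraposes to O(¬certify_sample → ¬ping_server); with O(¬certify_sample) we get O(¬ping_server).
Premise 7 is O(seal_amendment → ping_server); contrapositively O(¬ping_server → ¬seal_amendment). Since O(¬ping_server) holds, K gives O(¬seal_amendment).
Premise 12 is O(¬seal_amendment → close_hatch); since O(¬seal_amendment), deontic closure gives O(close_hatch).
Premise 3, O(¬seal_envelope → ¬close_hatch), contraposes to O(close_hatch → seal_envelope); with O(close_hatch) we get O(seal_envelope).
Premises 5, 8, 9, 10 do not contribute to this derivation.
So O(seal_envelope) follows.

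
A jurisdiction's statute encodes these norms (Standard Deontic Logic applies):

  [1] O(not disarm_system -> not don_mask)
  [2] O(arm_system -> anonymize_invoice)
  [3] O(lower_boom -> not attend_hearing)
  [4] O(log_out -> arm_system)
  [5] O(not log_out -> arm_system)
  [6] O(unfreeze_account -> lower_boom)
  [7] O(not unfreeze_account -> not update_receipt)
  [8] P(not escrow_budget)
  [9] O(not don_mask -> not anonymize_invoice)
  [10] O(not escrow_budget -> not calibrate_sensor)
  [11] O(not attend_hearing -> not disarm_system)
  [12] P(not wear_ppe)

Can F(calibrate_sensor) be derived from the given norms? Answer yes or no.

Premise 10 is O(not escrow_budget -> not calibrate_sensor), but O(not escrow_budget) is not derivable from the premises (the permission P(not escrow_budget) asserts only not O(escrow_budget), not O(not escrow_budget)), so it does not yield O(not calibrate_sensor).
No other premise forces O(not calibrate_sensor). An ideal world satisfying every premise can still have calibrate_sensor true, so F(calibrate_sensor) is not derivable.

No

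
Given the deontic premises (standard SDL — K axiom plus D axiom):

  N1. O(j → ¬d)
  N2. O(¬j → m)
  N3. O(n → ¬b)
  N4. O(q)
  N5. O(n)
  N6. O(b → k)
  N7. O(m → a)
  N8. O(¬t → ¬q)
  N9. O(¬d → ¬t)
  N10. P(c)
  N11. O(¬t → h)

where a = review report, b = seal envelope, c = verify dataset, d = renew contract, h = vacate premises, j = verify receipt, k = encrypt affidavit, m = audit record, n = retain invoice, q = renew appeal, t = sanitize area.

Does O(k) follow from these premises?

No

Premise 6 is O(b → k), but O(b) is not derivable from the premises, so it does not yield O(k).
No other premise forces O(k). An ideal world satisfying every premise can still have k false, so O(k) is not derivable.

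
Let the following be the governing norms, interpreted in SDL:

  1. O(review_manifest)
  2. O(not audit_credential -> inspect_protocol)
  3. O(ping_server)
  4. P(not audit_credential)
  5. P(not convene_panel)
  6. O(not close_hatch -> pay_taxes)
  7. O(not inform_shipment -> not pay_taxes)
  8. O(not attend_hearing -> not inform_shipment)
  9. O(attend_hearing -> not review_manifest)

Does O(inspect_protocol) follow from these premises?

Premise 2 is O(not audit_credential -> inspect_protocol), but O(not audit_credential) is not derivable from the premises (the permission P(not audit_credential) asserts only not O(audit_credential), not O(not audit_credential)), so it does not yield O(inspect_protocol).
No other premise forces O(inspect_protocol). An ideal world satisfying every premise can still have inspect_protocol false, so O(inspect_protocol) is not derivable.

No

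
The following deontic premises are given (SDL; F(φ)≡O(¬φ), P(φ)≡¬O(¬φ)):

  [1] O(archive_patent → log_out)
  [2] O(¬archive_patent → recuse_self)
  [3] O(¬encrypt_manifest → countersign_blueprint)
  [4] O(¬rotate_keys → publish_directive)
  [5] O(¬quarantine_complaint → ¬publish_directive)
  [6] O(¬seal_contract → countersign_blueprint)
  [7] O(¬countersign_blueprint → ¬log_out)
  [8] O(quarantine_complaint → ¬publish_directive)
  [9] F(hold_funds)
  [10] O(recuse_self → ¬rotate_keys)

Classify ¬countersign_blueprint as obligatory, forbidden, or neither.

Premises 8 and 5 are O(quarantine_complaint → ¬publish_directive) and O(¬quarantine_complaint → ¬publish_directive); every ideal world satisfies quarantine_complaint or ¬quarantine_complaint, so in either case ¬publish_directive holds — hence O(¬publish_directive).
The contrapositive of premise 4 (O(¬rotate_keys → publish_directive)) is O(¬publish_directive → rotate_keys), and O(¬publish_directive) is already established, so O(rotate_keys).
The contrapositive of premise 10 (O(recuse_self → ¬rotate_keys)) is O(rotate_keys → ¬recuse_self), and O(rotate_keys) is already established, so O(¬recuse_self).
Premise 2 is O(¬archive_patent → recuse_self); contrapositively O(¬recuse_self → archive_patent). Since O(¬recuse_self) holds, K gives O(archive_patent).
Premise 1 is O(archive_patent → log_out); since O(archive_patent), deontic closure gives O(log_out).
Premise 7 is O(¬countersign_blueprint → ¬log_out); contrapositively O(log_out → countersign_blueprint). Since O(log_out) holds, K gives O(countersign_blueprint).
Premises 3, 6, 9 do not contribute to this derivation.
Thus O(countersign_blueprint), which is F(¬countersign_blueprint): ¬countersign_blueprint is forbidden.

Forbidden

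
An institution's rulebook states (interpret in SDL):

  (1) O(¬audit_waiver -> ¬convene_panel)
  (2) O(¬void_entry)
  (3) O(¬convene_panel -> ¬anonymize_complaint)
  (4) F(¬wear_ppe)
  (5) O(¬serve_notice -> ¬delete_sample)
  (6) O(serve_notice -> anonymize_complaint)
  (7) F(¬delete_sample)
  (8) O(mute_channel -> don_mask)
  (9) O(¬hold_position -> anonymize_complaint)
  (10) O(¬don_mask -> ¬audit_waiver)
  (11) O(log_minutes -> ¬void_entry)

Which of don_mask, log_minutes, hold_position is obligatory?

Premise 7, F(¬delete_sample), is equivalent to O(delete_sample).
Premise 5 is O(¬serve_notice -> ¬delete_sample); contrapositively O(delete_sample -> serve_notice). Since O(delete_sample) holds, K gives O(serve_notice).
Applying K to premise 6 (O(serve_notice -> anonymize_complaint)) and O(serve_notice) yields O(anonymize_complaint).
Premise 3, O(¬convene_panel -> ¬anonymize_complaint), contraposes to O(anonymize_complaint -> convene_panel); with O(anonymize_complaint) we get O(convene_panel).
The contrapositive of premise 1 (O(¬audit_waiver -> ¬convene_panel)) is O(convene_panel -> audit_waiver), and O(convene_panel) is already established, so O(audit_waiver).
The contrapositive of premise 10 (O(¬don_mask -> ¬audit_waiver)) is O(audit_waiver -> don_mask), and O(audit_waiver) is already established, so O(don_mask).
So O(don_mask) holds — don_mask is obligatory. None of the other listed options is made obligatory by any chain of premises.

don_mask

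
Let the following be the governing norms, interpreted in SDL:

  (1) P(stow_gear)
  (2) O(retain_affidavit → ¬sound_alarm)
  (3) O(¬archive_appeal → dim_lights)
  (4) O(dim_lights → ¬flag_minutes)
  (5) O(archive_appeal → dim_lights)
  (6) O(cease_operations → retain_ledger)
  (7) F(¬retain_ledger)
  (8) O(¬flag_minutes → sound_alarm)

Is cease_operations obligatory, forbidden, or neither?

Premise 6 is O(cease_operations → retain_ledger); even if O(retain_ledger) held, inferring O(cease_operations) would be affirming the consequent — invalid.
No premise or chain of K-axiom applications forces O(cease_operations), and none forces O(¬cease_operations). So cease_operations is neither obligatory nor forbidden under these norms.

Neither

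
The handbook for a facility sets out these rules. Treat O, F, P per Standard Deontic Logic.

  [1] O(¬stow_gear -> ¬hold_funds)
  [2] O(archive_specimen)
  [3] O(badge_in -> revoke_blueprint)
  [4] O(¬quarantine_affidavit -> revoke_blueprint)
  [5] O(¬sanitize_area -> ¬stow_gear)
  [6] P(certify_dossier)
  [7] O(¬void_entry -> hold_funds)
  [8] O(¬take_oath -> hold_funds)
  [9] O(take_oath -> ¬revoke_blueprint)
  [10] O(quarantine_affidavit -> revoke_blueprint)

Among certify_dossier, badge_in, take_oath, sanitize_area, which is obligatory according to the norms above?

By case analysis on ¬quarantine_affidavit: premise 4 gives O(¬quarantine_affidavit -> revoke_blueprint) and premise 10 gives O(quarantine_affidavit -> revoke_blueprint), so O(revoke_blueprint) either way.
Premise 9 is O(take_oath -> ¬revoke_blueprint); contrapositively O(revoke_blueprint -> ¬take_oath). Since O(revoke_blueprint) holds, K gives O(¬take_oath).
Premise 8 is O(¬take_oath -> hold_funds); since O(¬take_oath), deontic closure gives O(hold_funds).
Premise 1, O(¬stow_gear -> ¬hold_funds), contraposes to O(hold_funds -> stow_gear); with O(hold_funds) we get O(stow_gear).
The contrapositive of premise 5 (O(¬sanitize_area -> ¬stow_gear)) is O(stow_gear -> sanitize_area), and O(stow_gear) is already established, so O(sanitize_area).
So O(sanitize_area) holds — sanitize_area is obligatory. None of the other listed options is made obligatory by any chain of premises.

sanitize_area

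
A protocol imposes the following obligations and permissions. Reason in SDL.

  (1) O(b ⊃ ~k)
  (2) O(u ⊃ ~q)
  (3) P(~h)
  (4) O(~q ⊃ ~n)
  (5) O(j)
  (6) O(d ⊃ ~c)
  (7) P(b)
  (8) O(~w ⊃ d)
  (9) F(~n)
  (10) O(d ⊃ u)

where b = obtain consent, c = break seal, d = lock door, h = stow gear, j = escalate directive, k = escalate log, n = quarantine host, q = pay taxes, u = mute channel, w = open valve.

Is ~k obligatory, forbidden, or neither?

Neither

Premise 1 is O(b ⊃ ~k), but O(b) is not derivable from the premises (the permission P(b) asserts only ~O(~b), not O(b)), so it does not yield O(~k).
No premise or chain of K-axiom applications forces O(~k), and none forces O(k). So ~k is neither obligatory nor forbidden under these norms.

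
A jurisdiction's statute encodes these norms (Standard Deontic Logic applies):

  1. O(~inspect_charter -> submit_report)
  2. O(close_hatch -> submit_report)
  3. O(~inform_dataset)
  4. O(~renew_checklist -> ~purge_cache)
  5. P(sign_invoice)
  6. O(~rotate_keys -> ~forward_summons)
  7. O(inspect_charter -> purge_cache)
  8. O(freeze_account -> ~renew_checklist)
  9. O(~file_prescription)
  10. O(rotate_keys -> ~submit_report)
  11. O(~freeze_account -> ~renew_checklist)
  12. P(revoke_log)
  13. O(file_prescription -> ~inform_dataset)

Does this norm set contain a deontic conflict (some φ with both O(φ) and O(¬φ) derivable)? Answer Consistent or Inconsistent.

Consistent

Premise 13 is O(file_prescription -> ~inform_dataset); even if O(~inform_dataset) held, inferring O(file_prescription) would be affirming the consequent — invalid.
So O(file_prescription) is not derivable, and the apparent clash with O(~file_prescription) does not arise.
A world satisfying every obligation exists (e.g. close_hatch=false, file_prescription=false, forward_summons=false, freeze_account=false, inform_dataset=false, inspect_charter=false, purge_cache=false, renew_checklist=false, revoke_log=false, rotate_keys=false, sign_invoice=false, submit_report=true); no atom is both obligatory and forbidden, so the set is consistent.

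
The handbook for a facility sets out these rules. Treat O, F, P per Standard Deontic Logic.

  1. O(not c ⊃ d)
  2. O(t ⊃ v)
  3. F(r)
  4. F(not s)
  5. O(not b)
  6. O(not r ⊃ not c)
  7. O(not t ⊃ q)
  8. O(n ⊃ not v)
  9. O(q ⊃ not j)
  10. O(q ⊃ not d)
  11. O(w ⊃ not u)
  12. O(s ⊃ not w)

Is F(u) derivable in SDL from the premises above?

No

Premise 11 is O(w ⊃ not u), but O(w) is not derivable from the premises, so it does not yield O(not u).
No other premise forces O(not u). An ideal world satisfying every premise can still have u true, so F(u) is not derivable.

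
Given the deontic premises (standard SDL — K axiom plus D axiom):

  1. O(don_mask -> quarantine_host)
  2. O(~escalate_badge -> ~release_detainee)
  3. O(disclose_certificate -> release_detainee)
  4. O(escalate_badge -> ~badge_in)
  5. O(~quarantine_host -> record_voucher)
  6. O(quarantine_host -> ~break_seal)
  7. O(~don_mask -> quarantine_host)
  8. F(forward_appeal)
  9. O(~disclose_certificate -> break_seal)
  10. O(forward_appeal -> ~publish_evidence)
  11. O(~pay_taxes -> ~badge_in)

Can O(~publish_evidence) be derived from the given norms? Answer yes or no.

Premise 10 is O(forward_appeal -> ~publish_evidence), but O(forward_appeal) is not derivable from the premises, so it does not yield O(~publish_evidence).
No other premise forces O(~publish_evidence). An ideal world satisfying every premise can still have ~publish_evidence false, so O(~publish_evidence) is not derivable.

No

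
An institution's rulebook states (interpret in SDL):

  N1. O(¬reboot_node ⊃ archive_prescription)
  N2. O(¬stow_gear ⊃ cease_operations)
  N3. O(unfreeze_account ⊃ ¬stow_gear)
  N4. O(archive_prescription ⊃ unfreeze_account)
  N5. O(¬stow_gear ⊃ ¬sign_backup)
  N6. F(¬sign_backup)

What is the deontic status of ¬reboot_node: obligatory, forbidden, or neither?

Premise 6, F(¬sign_backup), is equivalent to O(sign_backup).
Premise 5 is O(¬stow_gear ⊃ ¬sign_backup); contrapositively O(sign_backup ⊃ stow_gear). Since O(sign_backup) holds, K gives O(stow_gear).
The contrapositive of premise 3 (O(unfreeze_account ⊃ ¬stow_gear)) is O(stow_gear ⊃ ¬unfreeze_account), and O(stow_gear) is already established, so O(¬unfreeze_account).
The contrapositive of premise 4 (O(archive_prescription ⊃ unfreeze_account)) is O(¬unfreeze_account ⊃ ¬archive_prescription), and O(¬unfreeze_account) is already established, so O(¬archive_prescription).
The contrapositive of premise 1 (O(¬reboot_node ⊃ archive_prescription)) is O(¬archive_prescription ⊃ reboot_node), and O(¬archive_prescription) is already established, so O(reboot_node).
Premise 2 does not contribute to this derivation.
Thus O(reboot_node), which is F(¬reboot_node): ¬reboot_node is forbidden.

Forbidden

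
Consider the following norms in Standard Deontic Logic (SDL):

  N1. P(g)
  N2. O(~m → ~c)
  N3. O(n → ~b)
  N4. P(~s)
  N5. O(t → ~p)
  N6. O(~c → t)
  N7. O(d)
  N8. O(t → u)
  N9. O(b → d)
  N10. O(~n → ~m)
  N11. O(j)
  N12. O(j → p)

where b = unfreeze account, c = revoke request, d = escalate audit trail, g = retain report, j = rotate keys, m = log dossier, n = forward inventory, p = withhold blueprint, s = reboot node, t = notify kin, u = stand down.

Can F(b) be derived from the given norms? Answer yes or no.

Yes

From premise 11 we have O(j).
Applying K to premise 12 (O(j → p)) and O(j) yields O(p).
Premise 5 is O(t → ~p); contrapositively O(p → ~t). Since O(p) holds, K gives O(~t).
The contrapositive of premise 6 (O(~c → t)) is O(~t → c), and O(~t) is already established, so O(c).
Premise 2 is O(~m → ~c); contrapositively O(c → m). Since O(c) holds, K gives O(m).
Premise 10 is O(~n → ~m); contrapositively O(m → n). Since O(m) holds, K gives O(n).
From O(n) and premise 3, O(n → ~b), we obtain O(~b).
Premises 1, 4, 7, 8, 9 do not contribute to this derivation.
So O(~b) holds, i.e. F(b). The claim follows.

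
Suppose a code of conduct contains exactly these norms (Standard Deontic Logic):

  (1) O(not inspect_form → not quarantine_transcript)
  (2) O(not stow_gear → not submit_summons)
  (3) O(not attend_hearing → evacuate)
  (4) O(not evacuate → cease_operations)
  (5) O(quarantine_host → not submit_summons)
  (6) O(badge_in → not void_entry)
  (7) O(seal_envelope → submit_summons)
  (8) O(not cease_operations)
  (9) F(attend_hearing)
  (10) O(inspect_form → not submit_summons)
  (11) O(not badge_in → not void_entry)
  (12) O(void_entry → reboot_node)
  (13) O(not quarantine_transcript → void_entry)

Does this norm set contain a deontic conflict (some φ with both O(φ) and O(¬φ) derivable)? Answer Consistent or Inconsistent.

Premise 4 is O(not evacuate → cease_operations), but O(not evacuate) is not derivable from the premises, so it does not yield O(cease_operations).
So O(cease_operations) is not derivable, and the apparent clash with O(not cease_operations) does not arise.
A world satisfying every obligation exists (e.g. attend_hearing=false, badge_in=false, cease_operations=false, evacuate=true, inspect_form=true, quarantine_host=false, quarantine_transcript=true, reboot_node=false, seal_envelope=false, stow_gear=false, submit_summons=false, void_entry=false); no atom is both obligatory and forbidden, so the set is consistent.

Consistent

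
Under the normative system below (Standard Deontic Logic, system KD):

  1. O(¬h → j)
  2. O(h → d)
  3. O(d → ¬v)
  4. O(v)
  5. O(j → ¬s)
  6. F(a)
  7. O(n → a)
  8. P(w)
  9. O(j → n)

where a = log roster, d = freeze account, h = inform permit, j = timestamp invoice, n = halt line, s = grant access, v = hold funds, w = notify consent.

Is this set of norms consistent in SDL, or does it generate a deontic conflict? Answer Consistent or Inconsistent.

Inconsistent

Premise 6, F(a), is equivalent to O(¬a).
Premise 7, O(n → a), contraposes to O(¬a → ¬n); with O(¬a) we get O(¬n).
Premise 9, O(j → n), contraposes to O(¬n → ¬j); with O(¬n) we get O(¬j).
The contrapositive of premise 1 (O(¬h → j)) is O(¬j → h), and O(¬j) is already established, so O(h).
Applying K to premise 2 (O(h → d)) and O(h) yields O(d).
With premise 3, O(d → ¬v), the K-axiom yields O(¬v).
Yet premise 4 states O(v).
We now have both O(¬v) and O(v) — v is simultaneously obligatory and forbidden, violating the D-axiom.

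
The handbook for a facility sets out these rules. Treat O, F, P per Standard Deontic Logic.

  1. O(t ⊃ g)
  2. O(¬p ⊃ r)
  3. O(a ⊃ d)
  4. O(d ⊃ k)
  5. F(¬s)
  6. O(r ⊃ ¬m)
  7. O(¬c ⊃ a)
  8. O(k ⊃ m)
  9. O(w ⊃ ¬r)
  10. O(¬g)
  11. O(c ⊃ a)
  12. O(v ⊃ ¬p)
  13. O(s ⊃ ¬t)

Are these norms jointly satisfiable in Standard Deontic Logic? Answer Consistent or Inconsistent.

Consistent

Premise 1 is O(t ⊃ g), but O(t) is not derivable from the premises, so it does not yield O(g).
So O(g) is not derivable, and the apparent clash with O(¬g) does not arise.
A world satisfying every obligation exists (e.g. a=true, c=false, d=true, g=false, k=true, m=true, p=true, r=false, s=true, t=false, v=false, w=false); no atom is both obligatory and forbidden, so the set is consistent.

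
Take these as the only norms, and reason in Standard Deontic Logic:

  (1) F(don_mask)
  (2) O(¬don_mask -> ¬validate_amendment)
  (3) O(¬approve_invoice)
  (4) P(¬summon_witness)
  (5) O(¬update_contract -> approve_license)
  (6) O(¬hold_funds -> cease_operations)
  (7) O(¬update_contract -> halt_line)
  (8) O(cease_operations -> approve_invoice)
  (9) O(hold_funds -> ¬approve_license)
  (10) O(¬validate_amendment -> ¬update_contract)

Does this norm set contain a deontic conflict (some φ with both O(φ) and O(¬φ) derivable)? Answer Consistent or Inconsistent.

Premise 3 gives O(¬approve_invoice).
Premise 8 is O(cease_operations -> approve_invoice); contrapositively O(¬approve_invoice -> ¬cease_operations). Since O(¬approve_invoice) holds, K gives O(¬cease_operations).
Premise 6, O(¬hold_funds -> cease_operations), contraposes to O(¬cease_operations -> hold_funds); with O(¬cease_operations) we get O(hold_funds).
From O(hold_funds) and premise 9, O(hold_funds -> ¬approve_license), we obtain O(¬approve_license).
Premise 5, O(¬update_contract -> approve_license), contraposes to O(¬approve_license -> update_contract); with O(¬approve_license) we get O(update_contract).
Premise 10, O(¬validate_amendment -> ¬update_contract), contraposes to O(update_contract -> validate_amendment); with O(update_contract) we get O(validate_amendment).
Premise 2 is O(¬don_mask -> ¬validate_amendment); contrapositively O(validate_amendment -> don_mask). Since O(validate_amendment) holds, K gives O(don_mask).
But premise 1, F(don_mask), means O(¬don_mask).
We now have both O(don_mask) and O(¬don_mask) — don_mask is simultaneously obligatory and forbidden, violating the D-axiom.

Inconsistent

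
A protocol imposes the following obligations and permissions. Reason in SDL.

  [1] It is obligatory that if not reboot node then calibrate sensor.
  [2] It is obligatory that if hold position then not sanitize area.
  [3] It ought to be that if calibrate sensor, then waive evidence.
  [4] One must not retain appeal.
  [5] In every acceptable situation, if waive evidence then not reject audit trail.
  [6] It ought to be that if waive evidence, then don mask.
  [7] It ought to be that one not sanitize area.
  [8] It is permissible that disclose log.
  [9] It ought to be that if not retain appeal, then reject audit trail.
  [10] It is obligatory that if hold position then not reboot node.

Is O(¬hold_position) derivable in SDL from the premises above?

Yes

F(retain_appeal) at premise 4 means O(¬retain_appeal).
From O(¬retain_appeal) and premise 9, O(¬retain_appeal → reject_audit_trail), we obtain O(reject_audit_trail).
Premise 5, O(waive_evidence → ¬reject_audit_trail), contraposes to O(reject_audit_trail → ¬waive_evidence); with O(reject_audit_trail) we get O(¬waive_evidence).
Premise 3, O(calibrate_sensor → waive_evidence), contraposes to O(¬waive_evidence → ¬calibrate_sensor); with O(¬waive_evidence) we get O(¬calibrate_sensor).
The contrapositive of premise 1 (O(¬reboot_node → calibrate_sensor)) is O(¬calibrate_sensor → reboot_node), and O(¬calibrate_sensor) is already established, so O(reboot_node).
Premise 10, O(hold_position → ¬reboot_node), contraposes to O(reboot_node → ¬hold_position); with O(reboot_node) we get O(¬hold_position).
Premises 2, 6, 7, 8 do not contribute to this derivation.
So O(¬hold_position) follows.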